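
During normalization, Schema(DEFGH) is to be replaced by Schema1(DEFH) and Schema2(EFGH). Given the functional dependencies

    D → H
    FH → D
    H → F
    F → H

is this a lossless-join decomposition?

Yes

Common attributes: Schema1 ∩ Schema2 = {EFH}.
Closure of {EFH}: FH → D applies, adding D. So (EFH)⁺ = {DEFH}.
This closure contains every attribute of Schema1, so Schema1 ∩ Schema2 → Schema1. The join is lossless.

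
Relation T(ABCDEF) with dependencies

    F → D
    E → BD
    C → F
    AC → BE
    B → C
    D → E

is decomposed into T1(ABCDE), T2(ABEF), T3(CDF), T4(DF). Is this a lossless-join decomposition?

Chase test. Columns are ABCDEF; row i has aⱼ where attribute j ∈ Ti, else bᵢⱼ.
Initial tableau (one row per fragment):
  row 1: a1 a2 a3 a4 a5 b16
  row 2: a1 a2 b23 b24 a5 a6
  row 3: b31 b32 a3 a4 b35 a6
  row 4: b41 b42 b43 a4 b45 a6
Rows 2 and 3 agree on F; apply F→D and equate their D entries.
Rows 1 and 3 agree on C; apply C→F and equate their F entries.
Rows 1 and 2 agree on B; apply B→C and equate their C entries.
Rows 1 and 3 agree on D; apply D→E and equate their E entries.
Rows 1 and 4 agree on D; apply D→E and equate their E entries.
Rows 1 and 3 agree on E; apply E→BD and equate their BD entries.
Rows 1 and 4 agree on E; apply E→BD and equate their BD entries.
Rows 1 and 4 agree on B; apply B→C and equate their C entries.
Row 1 is now all distinguished symbols — the join is lossless.

Yes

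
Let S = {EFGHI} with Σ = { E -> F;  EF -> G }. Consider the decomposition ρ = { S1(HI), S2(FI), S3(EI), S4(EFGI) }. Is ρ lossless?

Chase test. Columns are EFGHI; row i has aⱼ where attribute j ∈ Si, else bᵢⱼ.
Initial tableau (one row per fragment):
  row 1: b11 b12 b13 a4 a5
  row 2: b21 a2 b23 b24 a5
  row 3: a1 b32 b33 b34 a5
  row 4: a1 a2 a3 b44 a5
Rows 3 and 4 agree on E; apply E→F and equate their F entries.
Rows 3 and 4 agree on EF; apply EF→G and equate their G entries.
No row becomes fully distinguished — the join is lossy.

No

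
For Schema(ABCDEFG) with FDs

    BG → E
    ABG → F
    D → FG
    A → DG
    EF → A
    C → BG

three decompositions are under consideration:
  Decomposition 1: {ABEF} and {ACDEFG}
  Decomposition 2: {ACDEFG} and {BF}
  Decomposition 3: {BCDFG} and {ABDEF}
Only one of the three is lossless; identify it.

Decomposition 1: common = {AEF}, closure = {ADEFG} → lossy.
Decomposition 2: common = {F}, closure = {F} → lossy.
Decomposition 3: common = {BDF}, closure = {ABDEFG} → lossless.

Decomposition 3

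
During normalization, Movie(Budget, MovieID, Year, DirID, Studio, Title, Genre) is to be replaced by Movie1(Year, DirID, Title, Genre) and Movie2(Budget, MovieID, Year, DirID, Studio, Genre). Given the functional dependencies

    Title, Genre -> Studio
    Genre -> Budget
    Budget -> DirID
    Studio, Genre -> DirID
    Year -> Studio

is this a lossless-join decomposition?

No

Common attributes: Movie1 ∩ Movie2 = {Year, DirID, Genre}.
Closure of {Year, DirID, Genre}: Genre → Budget applies, adding Budget; Year → Studio applies, adding Studio. So (Year, DirID, Genre)⁺ = {Budget, Year, DirID, Studio, Genre}.
The closure contains neither all of Movie1 = {Year, DirID, Title, Genre} nor all of Movie2 = {Budget, MovieID, Year, DirID, Studio, Genre}, so the common attributes are not a superkey of either fragment. The join is lossy.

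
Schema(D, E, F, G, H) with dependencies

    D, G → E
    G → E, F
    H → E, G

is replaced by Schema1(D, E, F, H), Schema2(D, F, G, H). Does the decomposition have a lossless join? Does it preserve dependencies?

lossless but not dependency-preserving

Lossless test: (D, F, H)⁺ = {D, E, F, G, H}, which contains all of one fragment — lossless.
Dependency preservation: the restricted closure of {D, G} across the fragments never reaches {E}, so D, G → E cannot be enforced without a join — not preserved.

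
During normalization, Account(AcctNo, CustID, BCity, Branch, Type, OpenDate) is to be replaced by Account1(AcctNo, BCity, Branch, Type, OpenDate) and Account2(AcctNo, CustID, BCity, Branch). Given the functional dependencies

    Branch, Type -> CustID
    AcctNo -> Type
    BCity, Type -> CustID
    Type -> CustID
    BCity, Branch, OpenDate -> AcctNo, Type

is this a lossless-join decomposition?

Common attributes: Account1 ∩ Account2 = {AcctNo, BCity, Branch}.
Closure of {AcctNo, BCity, Branch}: AcctNo → Type applies, adding Type; BCity, Type → CustID applies, adding CustID. So (AcctNo, BCity, Branch)⁺ = {AcctNo, CustID, BCity, Branch, Type}.
This closure contains every attribute of Account2, so Account1 ∩ Account2 → Account2. The join is lossless.

Yes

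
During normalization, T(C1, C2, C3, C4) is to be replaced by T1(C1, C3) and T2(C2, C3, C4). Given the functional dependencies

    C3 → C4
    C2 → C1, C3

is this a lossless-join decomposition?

No

Common attributes: T1 ∩ T2 = {C3}.
Closure of {C3}: C3 → C4 applies, adding C4. So (C3)⁺ = {C3, C4}.
The closure contains neither all of T1 = {C1, C3} nor all of T2 = {C2, C3, C4}, so the common attributes are not a superkey of either fragment. The join is lossy.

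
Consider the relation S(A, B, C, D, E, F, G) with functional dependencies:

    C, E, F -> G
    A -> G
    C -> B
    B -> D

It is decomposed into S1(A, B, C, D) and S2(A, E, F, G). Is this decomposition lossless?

No

Common attributes: S1 ∩ S2 = {A}.
Closure of {A}: A → G applies, adding G. So (A)⁺ = {A, G}.
The closure contains neither all of S1 = {A, B, C, D} nor all of S2 = {A, E, F, G}, so the common attributes are not a superkey of either fragment. The join is lossy.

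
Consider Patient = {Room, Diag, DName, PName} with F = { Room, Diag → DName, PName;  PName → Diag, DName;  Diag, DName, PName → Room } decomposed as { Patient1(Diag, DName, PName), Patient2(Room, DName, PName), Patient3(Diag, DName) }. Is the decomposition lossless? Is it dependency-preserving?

lossless but not dependency-preserving

Lossless test (chase): Rows 1 and 2 agree on PName; apply PName→Diag, DName and equate their Diag, DName entries. Rows 1 and 2 agree on Diag, DName, PName; apply Diag, DName, PName→Room and equate their Room entries. Row 1 is now all distinguished symbols — the join is lossless.
Dependency preservation: the restricted closure of {Room, Diag} across the fragments never reaches {DName, PName}, so Room, Diag → DName, PName cannot be enforced without a join — not preserved.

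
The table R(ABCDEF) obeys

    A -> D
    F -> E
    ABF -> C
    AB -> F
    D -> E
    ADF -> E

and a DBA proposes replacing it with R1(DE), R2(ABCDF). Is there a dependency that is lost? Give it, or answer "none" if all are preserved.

F -> E

Check F → E: no single fragment contains all of {EF}, and the restricted closure of {F} across the fragments never reaches {E}.
A → D is preserved.
ABF → C is preserved.
AB → F is preserved.
D → E is preserved.
ADF → E is preserved.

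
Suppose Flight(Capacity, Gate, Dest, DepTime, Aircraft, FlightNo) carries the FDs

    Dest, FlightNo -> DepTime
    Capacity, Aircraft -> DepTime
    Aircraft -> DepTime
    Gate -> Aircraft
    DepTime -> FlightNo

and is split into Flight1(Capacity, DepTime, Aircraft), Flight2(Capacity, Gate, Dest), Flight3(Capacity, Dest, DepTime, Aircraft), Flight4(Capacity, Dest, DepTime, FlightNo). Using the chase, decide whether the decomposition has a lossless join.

No

Chase test. Columns are Capacity, Gate, Dest, DepTime, Aircraft, FlightNo; row i has aⱼ where attribute j ∈ Flighti, else bᵢⱼ.
Initial tableau (one row per fragment):
  row 1: a1 b12 b13 a4 a5 b16
  row 2: a1 a2 a3 b24 b25 b26
  row 3: a1 b32 a3 a4 a5 b36
  row 4: a1 b42 a3 a4 b45 a6
Rows 1 and 3 agree on DepTime; apply DepTime→FlightNo and equate their FlightNo entries.
Rows 1 and 4 agree on DepTime; apply DepTime→FlightNo and equate their FlightNo entries.
No row becomes fully distinguished — the join is lossy.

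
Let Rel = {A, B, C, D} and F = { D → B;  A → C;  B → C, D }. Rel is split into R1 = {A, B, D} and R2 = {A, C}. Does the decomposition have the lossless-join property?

Common attributes: R1 ∩ R2 = {A}.
Closure of {A}: A → C applies, adding C. So (A)⁺ = {A, C}.
This closure contains every attribute of R2, so R1 ∩ R2 → R2. The join is lossless.

Yes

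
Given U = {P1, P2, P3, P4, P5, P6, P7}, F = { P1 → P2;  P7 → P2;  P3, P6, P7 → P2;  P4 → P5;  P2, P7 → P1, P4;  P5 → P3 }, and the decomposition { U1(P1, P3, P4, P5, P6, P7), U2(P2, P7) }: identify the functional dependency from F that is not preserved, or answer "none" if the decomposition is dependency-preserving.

P1 → P2

Check P1 → P2: no single fragment contains all of {P1, P2}, and the restricted closure of {P1} across the fragments never reaches {P2}.
P7 → P2 is preserved.
P3, P6, P7 → P2 is preserved.
P4 → P5 is preserved.
P2, P7 → P1, P4 is preserved.
P5 → P3 is preserved.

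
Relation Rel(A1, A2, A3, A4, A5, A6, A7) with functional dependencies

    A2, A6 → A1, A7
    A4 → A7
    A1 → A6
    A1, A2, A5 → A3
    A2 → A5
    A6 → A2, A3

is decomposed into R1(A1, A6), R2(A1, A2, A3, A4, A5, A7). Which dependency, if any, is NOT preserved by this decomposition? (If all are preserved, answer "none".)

none

A2, A6 → A1, A7: restricted closure across fragments reaches A1, A7.
A4 → A7 lies within R2.
A1 → A6 lies within R1.
A1, A2, A5 → A3 lies within R2.
A2 → A5 lies within R2.
A6 → A2, A3: restricted closure across fragments reaches A2, A3.
Every dependency is enforceable on the fragments, so the decomposition is dependency-preserving.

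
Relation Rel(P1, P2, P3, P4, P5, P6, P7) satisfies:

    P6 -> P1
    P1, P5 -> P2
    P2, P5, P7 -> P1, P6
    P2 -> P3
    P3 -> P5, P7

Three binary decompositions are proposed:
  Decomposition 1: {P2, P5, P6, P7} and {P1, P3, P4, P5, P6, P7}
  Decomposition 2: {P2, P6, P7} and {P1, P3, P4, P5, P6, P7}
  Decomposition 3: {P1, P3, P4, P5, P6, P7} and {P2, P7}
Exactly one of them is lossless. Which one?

Decomposition 1

Decomposition 1: common = {P5, P6, P7}, closure = {P1, P2, P3, P5, P6, P7} → lossless.
Decomposition 2: common = {P6, P7}, closure = {P1, P6, P7} → lossy.
Decomposition 3: common = {P7}, closure = {P7} → lossy.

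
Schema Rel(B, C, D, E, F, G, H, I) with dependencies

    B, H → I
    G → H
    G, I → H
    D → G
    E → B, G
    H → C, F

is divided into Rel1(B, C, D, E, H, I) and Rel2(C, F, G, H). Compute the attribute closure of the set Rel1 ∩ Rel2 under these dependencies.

Rel1 ∩ Rel2 = {C, H}.
H → C, F applies, adding F
Closure: {C, F, H}.

C, F, H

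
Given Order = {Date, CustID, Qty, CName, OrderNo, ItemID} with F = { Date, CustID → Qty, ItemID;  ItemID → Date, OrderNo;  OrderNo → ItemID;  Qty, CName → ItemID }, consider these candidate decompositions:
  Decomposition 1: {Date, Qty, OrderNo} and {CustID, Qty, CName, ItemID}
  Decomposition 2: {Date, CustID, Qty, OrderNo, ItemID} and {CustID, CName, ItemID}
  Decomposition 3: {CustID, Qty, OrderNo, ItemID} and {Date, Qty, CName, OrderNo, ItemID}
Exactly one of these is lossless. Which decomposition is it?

Decomposition 1: common = {Qty}, closure = {Qty} → lossy.
Decomposition 2: common = {CustID, ItemID}, closure = {Date, CustID, Qty, OrderNo, ItemID} → lossless.
Decomposition 3: common = {Qty, OrderNo, ItemID}, closure = {Date, Qty, OrderNo, ItemID} → lossy.

Decomposition 2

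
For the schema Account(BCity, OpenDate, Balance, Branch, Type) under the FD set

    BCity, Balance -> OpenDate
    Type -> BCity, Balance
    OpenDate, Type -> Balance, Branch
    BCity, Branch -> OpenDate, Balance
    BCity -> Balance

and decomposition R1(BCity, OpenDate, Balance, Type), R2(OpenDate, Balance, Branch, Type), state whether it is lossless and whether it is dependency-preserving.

lossless and dependency-preserving

Lossless test: (OpenDate, Balance, Type)⁺ = {BCity, OpenDate, Balance, Branch, Type}, which contains all of one fragment — lossless.
Dependency preservation: BCity, Branch → OpenDate, Balance is not contained in any single fragment, but the restricted closure of its left-hand side across the fragments still reaches the right-hand side; the remaining FDs each lie inside some fragment. All dependencies are preserved.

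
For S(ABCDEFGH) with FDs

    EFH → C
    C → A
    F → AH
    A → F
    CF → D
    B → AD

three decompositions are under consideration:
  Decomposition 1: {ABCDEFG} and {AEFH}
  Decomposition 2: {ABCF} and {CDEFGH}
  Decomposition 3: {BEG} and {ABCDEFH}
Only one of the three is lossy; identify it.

Decomposition 1: common = {AEF}, closure = {ACDEFH} → lossless.
Decomposition 2: common = {CF}, closure = {ACDFH} → lossy.
Decomposition 3: common = {BE}, closure = {ABCDEFH} → lossless.

Decomposition 2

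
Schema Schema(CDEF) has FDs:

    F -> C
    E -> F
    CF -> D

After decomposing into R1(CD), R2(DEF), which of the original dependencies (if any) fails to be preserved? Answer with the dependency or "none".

F -> C

Check F → C: no single fragment contains all of {CF}, and the restricted closure of {F} across the fragments never reaches {C}.
E → F is preserved.
CF → D is preserved.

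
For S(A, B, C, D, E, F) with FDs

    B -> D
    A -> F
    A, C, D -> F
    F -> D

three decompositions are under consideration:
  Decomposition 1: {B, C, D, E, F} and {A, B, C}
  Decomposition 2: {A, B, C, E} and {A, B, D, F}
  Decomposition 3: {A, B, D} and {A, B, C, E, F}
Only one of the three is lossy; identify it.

Decomposition 1: common = {B, C}, closure = {B, C, D} → lossy.
Decomposition 2: common = {A, B}, closure = {A, B, D, F} → lossless.
Decomposition 3: common = {A, B}, closure = {A, B, D, F} → lossless.

Decomposition 1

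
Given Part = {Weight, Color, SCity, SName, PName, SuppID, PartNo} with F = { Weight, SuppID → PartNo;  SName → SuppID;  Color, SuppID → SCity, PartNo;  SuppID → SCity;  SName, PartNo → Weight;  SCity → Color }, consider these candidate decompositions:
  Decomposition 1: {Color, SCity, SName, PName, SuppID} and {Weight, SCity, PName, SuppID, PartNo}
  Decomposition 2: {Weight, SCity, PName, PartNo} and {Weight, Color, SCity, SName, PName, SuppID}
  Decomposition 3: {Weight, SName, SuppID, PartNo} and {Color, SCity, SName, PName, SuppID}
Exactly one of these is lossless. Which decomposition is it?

Decomposition 1: common = {SCity, PName, SuppID}, closure = {Color, SCity, PName, SuppID, PartNo} → lossy.
Decomposition 2: common = {Weight, SCity, PName}, closure = {Weight, Color, SCity, PName} → lossy.
Decomposition 3: common = {SName, SuppID}, closure = {Weight, Color, SCity, SName, SuppID, PartNo} → lossless.

Decomposition 3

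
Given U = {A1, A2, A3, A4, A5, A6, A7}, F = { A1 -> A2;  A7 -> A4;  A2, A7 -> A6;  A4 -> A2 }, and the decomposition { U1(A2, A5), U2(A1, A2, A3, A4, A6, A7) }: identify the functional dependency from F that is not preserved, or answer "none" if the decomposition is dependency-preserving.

none

A1 → A2 lies within U2.
A7 → A4 lies within U2.
A2, A7 → A6 lies within U2.
A4 → A2 lies within U2.
Every dependency is enforceable on the fragments, so the decomposition is dependency-preserving.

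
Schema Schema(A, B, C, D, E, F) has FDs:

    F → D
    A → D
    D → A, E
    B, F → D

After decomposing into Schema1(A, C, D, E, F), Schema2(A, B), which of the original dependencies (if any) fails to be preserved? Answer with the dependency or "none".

none

F → D lies within Schema1.
A → D lies within Schema1.
D → A, E lies within Schema1.
B, F → D: restricted closure across fragments reaches D.
Every dependency is enforceable on the fragments, so the decomposition is dependency-preserving.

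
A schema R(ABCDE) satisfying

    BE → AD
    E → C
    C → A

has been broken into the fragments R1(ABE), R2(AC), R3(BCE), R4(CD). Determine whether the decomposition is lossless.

Chase test. Columns are ABCDE; row i has aⱼ where attribute j ∈ Ri, else bᵢⱼ.
Initial tableau (one row per fragment):
  row 1: a1 a2 b13 b14 a5
  row 2: a1 b22 a3 b24 b25
  row 3: b31 a2 a3 b34 a5
  row 4: b41 b42 a3 a4 b45
Rows 1 and 3 agree on BE; apply BE→AD and equate their AD entries.
Rows 1 and 3 agree on E; apply E→C and equate their C entries.
Rows 1 and 4 agree on C; apply C→A and equate their A entries.
No row becomes fully distinguished — the join is lossy.

No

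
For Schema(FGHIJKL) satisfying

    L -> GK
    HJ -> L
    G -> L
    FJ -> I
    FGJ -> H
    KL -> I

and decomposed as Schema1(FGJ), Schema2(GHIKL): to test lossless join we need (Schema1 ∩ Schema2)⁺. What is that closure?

GIKL

Schema1 ∩ Schema2 = {G}.
G → L applies, adding L
L → GK applies, adding K
KL → I applies, adding I
Closure: {GIKL}.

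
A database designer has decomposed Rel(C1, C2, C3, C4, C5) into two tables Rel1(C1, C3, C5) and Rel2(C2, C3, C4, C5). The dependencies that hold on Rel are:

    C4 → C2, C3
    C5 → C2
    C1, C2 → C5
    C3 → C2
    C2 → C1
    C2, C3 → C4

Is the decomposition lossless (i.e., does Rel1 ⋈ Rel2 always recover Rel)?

Common attributes: Rel1 ∩ Rel2 = {C3, C5}.
Closure of {C3, C5}: C5 → C2 applies, adding C2; C2 → C1 applies, adding C1; C2, C3 → C4 applies, adding C4. So (C3, C5)⁺ = {C1, C2, C3, C4, C5}.
This closure contains every attribute of Rel1, so Rel1 ∩ Rel2 → Rel1. The join is lossless.

Yes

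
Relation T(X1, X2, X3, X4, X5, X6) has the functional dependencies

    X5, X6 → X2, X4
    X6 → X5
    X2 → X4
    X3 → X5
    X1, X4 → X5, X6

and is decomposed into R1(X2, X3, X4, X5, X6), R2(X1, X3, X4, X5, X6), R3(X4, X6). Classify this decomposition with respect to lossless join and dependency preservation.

Lossless test (chase): Rows 1 and 2 agree on X5, X6; apply X5, X6→X2, X4 and equate their X2, X4 entries. Rows 1 and 3 agree on X6; apply X6→X5 and equate their X5 entries. Rows 1 and 3 agree on X5, X6; apply X5, X6→X2, X4 and equate their X2, X4 entries. Row 2 is now all distinguished symbols — the join is lossless.
Dependency preservation: every FD's attributes lie within a single fragment, so each can be enforced locally — preserved.

lossless and dependency-preserving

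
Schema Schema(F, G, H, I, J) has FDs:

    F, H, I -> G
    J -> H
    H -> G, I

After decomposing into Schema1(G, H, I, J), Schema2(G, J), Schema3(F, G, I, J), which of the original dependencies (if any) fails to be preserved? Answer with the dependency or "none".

F, H, I → G: restricted closure across fragments reaches G.
J → H lies within Schema1.
H → G, I lies within Schema1.
Every dependency is enforceable on the fragments, so the decomposition is dependency-preserving.

none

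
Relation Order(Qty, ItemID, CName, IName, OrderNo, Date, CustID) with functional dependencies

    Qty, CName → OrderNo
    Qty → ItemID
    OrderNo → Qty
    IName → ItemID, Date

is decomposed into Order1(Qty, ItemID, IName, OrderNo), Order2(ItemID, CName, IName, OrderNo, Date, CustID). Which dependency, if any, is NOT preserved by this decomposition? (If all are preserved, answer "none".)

Qty, CName → OrderNo

Check Qty, CName → OrderNo: no single fragment contains all of {Qty, CName, OrderNo}, and the restricted closure of {Qty, CName} across the fragments never reaches {OrderNo}.
Qty → ItemID is preserved.
OrderNo → Qty is preserved.
IName → ItemID, Date is preserved.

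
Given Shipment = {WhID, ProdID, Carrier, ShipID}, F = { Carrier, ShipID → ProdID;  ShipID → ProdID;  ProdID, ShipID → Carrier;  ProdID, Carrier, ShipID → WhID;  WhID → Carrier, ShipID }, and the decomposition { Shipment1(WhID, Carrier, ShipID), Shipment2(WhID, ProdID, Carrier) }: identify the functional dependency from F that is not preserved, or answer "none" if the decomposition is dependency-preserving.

Carrier, ShipID → ProdID: restricted closure across fragments reaches ProdID.
ShipID → ProdID: restricted closure across fragments reaches ProdID.
ProdID, ShipID → Carrier: restricted closure across fragments reaches Carrier.
ProdID, Carrier, ShipID → WhID: restricted closure across fragments reaches WhID.
WhID → Carrier, ShipID lies within Shipment1.
Every dependency is enforceable on the fragments, so the decomposition is dependency-preserving.

none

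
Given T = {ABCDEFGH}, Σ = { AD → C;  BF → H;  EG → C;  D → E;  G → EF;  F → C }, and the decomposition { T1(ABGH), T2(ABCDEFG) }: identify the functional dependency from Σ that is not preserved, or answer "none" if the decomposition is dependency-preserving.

Check BF → H: no single fragment contains all of {BFH}, and the restricted closure of {BF} across the fragments never reaches {H}.
AD → C is preserved.
EG → C is preserved.
D → E is preserved.
G → EF is preserved.
F → C is preserved.

BF → H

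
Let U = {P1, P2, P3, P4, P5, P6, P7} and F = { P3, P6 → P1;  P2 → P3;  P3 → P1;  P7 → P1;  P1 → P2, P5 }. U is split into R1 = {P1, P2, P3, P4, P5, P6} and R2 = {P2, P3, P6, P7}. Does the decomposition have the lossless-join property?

No

Common attributes: R1 ∩ R2 = {P2, P3, P6}.
Closure of {P2, P3, P6}: P3, P6 → P1 applies, adding P1; P1 → P2, P5 applies, adding P5. So (P2, P3, P6)⁺ = {P1, P2, P3, P5, P6}.
The closure contains neither all of R1 = {P1, P2, P3, P4, P5, P6} nor all of R2 = {P2, P3, P6, P7}, so the common attributes are not a superkey of either fragment. The join is lossy.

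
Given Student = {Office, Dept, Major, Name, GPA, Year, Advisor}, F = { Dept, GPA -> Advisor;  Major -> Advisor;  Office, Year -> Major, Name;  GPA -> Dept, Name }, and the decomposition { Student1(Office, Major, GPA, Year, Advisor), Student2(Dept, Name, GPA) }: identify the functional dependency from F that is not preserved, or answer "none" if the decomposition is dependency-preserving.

Office, Year -> Major, Name

Check Office, Year → Major, Name: no single fragment contains all of {Office, Major, Name, Year}, and the restricted closure of {Office, Year} across the fragments never reaches {Major, Name}.
Dept, GPA → Advisor is preserved.
Major → Advisor is preserved.
GPA → Dept, Name is preserved.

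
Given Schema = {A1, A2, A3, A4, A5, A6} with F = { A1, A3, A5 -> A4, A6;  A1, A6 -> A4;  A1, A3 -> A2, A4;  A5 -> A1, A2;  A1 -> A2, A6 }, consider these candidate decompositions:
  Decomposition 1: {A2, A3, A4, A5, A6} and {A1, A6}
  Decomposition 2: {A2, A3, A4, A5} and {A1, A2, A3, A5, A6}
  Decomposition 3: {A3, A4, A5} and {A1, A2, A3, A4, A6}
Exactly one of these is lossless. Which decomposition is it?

Decomposition 1: common = {A6}, closure = {A6} → lossy.
Decomposition 2: common = {A2, A3, A5}, closure = {A1, A2, A3, A4, A5, A6} → lossless.
Decomposition 3: common = {A3, A4}, closure = {A3, A4} → lossy.

Decomposition 2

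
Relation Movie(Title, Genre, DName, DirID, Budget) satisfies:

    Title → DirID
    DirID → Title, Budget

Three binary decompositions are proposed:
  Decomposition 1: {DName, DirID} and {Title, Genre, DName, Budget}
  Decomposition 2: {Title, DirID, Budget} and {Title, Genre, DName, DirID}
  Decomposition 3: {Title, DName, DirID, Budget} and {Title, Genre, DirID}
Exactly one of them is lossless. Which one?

Decomposition 2

Decomposition 1: common = {DName}, closure = {DName} → lossy.
Decomposition 2: common = {Title, DirID}, closure = {Title, DirID, Budget} → lossless.
Decomposition 3: common = {Title, DirID}, closure = {Title, DirID, Budget} → lossy.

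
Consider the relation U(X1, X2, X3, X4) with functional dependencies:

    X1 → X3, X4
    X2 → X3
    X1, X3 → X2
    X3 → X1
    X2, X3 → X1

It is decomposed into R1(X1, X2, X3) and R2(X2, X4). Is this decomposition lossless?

Yes

Common attributes: R1 ∩ R2 = {X2}.
Closure of {X2}: X2 → X3 applies, adding X3; X3 → X1 applies, adding X1; X1 → X3, X4 applies, adding X4. So (X2)⁺ = {X1, X2, X3, X4}.
This closure contains every attribute of R1, so R1 ∩ R2 → R1. The join is lossless.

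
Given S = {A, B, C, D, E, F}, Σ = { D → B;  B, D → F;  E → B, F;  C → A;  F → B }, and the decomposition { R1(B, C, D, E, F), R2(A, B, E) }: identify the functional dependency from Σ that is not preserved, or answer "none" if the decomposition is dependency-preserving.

C → A

Check C → A: no single fragment contains all of {A, C}, and the restricted closure of {C} across the fragments never reaches {A}.
D → B is preserved.
B, D → F is preserved.
E → B, F is preserved.
F → B is preserved.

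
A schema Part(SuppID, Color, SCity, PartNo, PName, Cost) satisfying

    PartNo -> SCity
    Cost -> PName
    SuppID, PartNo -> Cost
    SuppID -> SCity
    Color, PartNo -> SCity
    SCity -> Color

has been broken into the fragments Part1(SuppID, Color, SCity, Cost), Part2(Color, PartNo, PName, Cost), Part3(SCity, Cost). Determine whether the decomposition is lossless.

Chase test. Columns are SuppID, Color, SCity, PartNo, PName, Cost; row i has aⱼ where attribute j ∈ Parti, else bᵢⱼ.
Initial tableau (one row per fragment):
  row 1: a1 a2 a3 b14 b15 a6
  row 2: b21 a2 b23 a4 a5 a6
  row 3: b31 b32 a3 b34 b35 a6
Rows 1 and 2 agree on Cost; apply Cost→PName and equate their PName entries.
Rows 1 and 3 agree on Cost; apply Cost→PName and equate their PName entries.
Rows 1 and 3 agree on SCity; apply SCity→Color and equate their Color entries.
No row becomes fully distinguished — the join is lossy.

No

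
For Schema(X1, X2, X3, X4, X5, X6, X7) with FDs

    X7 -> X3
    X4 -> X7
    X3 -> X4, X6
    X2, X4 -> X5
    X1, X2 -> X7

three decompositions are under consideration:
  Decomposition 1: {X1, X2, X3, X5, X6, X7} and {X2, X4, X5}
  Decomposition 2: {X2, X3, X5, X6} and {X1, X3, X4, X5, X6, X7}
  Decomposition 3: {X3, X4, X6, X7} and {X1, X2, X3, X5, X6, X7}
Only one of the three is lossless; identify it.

Decomposition 1: common = {X2, X5}, closure = {X2, X5} → lossy.
Decomposition 2: common = {X3, X5, X6}, closure = {X3, X4, X5, X6, X7} → lossy.
Decomposition 3: common = {X3, X6, X7}, closure = {X3, X4, X6, X7} → lossless.

Decomposition 3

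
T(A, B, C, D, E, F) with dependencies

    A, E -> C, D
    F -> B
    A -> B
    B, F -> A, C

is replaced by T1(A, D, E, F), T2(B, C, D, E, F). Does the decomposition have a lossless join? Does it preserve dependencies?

lossless but not dependency-preserving

Lossless test: (D, E, F)⁺ = {A, B, C, D, E, F}, which contains all of one fragment — lossless.
Dependency preservation: the restricted closure of {A, E} across the fragments never reaches {C, D}, so A, E → C, D cannot be enforced without a join — not preserved.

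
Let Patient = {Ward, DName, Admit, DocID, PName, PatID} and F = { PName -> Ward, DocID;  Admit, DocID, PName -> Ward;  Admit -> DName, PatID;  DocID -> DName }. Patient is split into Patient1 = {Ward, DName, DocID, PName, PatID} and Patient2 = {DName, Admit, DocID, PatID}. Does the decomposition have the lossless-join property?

Common attributes: Patient1 ∩ Patient2 = {DName, DocID, PatID}.
No dependency enlarges {DName, DocID, PatID}, so (DName, DocID, PatID)⁺ = {DName, DocID, PatID}.
The closure contains neither all of Patient1 = {Ward, DName, DocID, PName, PatID} nor all of Patient2 = {DName, Admit, DocID, PatID}, so the common attributes are not a superkey of either fragment. The join is lossy.

No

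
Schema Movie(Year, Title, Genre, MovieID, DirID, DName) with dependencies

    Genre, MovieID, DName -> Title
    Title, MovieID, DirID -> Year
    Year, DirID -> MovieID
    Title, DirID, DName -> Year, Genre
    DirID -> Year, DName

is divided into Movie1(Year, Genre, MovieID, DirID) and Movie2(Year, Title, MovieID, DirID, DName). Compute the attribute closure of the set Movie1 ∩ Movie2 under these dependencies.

Movie1 ∩ Movie2 = {Year, MovieID, DirID}.
DirID → Year, DName applies, adding DName
Closure: {Year, MovieID, DirID, DName}.

Year, MovieID, DirID, DName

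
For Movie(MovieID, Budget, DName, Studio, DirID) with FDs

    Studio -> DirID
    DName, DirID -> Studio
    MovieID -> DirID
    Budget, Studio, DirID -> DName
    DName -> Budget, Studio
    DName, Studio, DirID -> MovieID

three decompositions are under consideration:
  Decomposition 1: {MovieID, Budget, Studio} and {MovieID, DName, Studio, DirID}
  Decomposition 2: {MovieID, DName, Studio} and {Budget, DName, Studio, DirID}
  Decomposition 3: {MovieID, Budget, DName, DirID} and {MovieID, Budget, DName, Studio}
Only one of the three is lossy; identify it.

Decomposition 1: common = {MovieID, Studio}, closure = {MovieID, Studio, DirID} → lossy.
Decomposition 2: common = {DName, Studio}, closure = {MovieID, Budget, DName, Studio, DirID} → lossless.
Decomposition 3: common = {MovieID, Budget, DName}, closure = {MovieID, Budget, DName, Studio, DirID} → lossless.

Decomposition 1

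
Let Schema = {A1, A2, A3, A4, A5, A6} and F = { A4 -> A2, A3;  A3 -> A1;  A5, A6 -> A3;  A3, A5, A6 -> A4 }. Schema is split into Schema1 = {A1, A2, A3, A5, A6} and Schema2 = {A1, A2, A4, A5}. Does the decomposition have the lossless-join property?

No

Common attributes: Schema1 ∩ Schema2 = {A1, A2, A5}.
No dependency enlarges {A1, A2, A5}, so (A1, A2, A5)⁺ = {A1, A2, A5}.
The closure contains neither all of Schema1 = {A1, A2, A3, A5, A6} nor all of Schema2 = {A1, A2, A4, A5}, so the common attributes are not a superkey of either fragment. The join is lossy.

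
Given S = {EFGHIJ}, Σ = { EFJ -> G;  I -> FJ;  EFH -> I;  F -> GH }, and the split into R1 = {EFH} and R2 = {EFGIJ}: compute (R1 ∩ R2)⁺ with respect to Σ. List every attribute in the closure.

R1 ∩ R2 = {EF}.
F → GH applies, adding GH
EFH → I applies, adding I
I → FJ applies, adding J
Closure: {EFGHIJ}.

EFGHIJ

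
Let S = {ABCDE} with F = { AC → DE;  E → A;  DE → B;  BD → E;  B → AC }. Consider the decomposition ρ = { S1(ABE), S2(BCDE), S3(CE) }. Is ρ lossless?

Chase test. Columns are ABCDE; row i has aⱼ where attribute j ∈ Si, else bᵢⱼ.
Initial tableau (one row per fragment):
  row 1: a1 a2 b13 b14 a5
  row 2: b21 a2 a3 a4 a5
  row 3: b31 b32 a3 b34 a5
Rows 1 and 2 agree on E; apply E→A and equate their A entries.
Rows 1 and 3 agree on E; apply E→A and equate their A entries.
Rows 1 and 2 agree on B; apply B→AC and equate their AC entries.
Rows 1 and 2 agree on AC; apply AC→DE and equate their DE entries.
Rows 1 and 3 agree on AC; apply AC→DE and equate their DE entries.
Rows 1 and 3 agree on DE; apply DE→B and equate their B entries.
Row 1 is now all distinguished symbols — the join is lossless.

Yes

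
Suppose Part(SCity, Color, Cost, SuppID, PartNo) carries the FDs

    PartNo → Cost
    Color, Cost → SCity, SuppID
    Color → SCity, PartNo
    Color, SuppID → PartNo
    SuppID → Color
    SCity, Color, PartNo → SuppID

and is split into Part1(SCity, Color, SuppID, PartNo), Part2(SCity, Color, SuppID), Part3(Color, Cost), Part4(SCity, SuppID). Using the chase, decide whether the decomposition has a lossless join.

Chase test. Columns are SCity, Color, Cost, SuppID, PartNo; row i has aⱼ where attribute j ∈ Parti, else bᵢⱼ.
Initial tableau (one row per fragment):
  row 1: a1 a2 b13 a4 a5
  row 2: a1 a2 b23 a4 b25
  row 3: b31 a2 a3 b34 b35
  row 4: a1 b42 b43 a4 b45
Rows 1 and 2 agree on Color; apply Color→SCity, PartNo and equate their SCity, PartNo entries.
Rows 1 and 3 agree on Color; apply Color→SCity, PartNo and equate their SCity, PartNo entries.
Rows 1 and 4 agree on SuppID; apply SuppID→Color and equate their Color entries.
Rows 1 and 3 agree on SCity, Color, PartNo; apply SCity, Color, PartNo→SuppID and equate their SuppID entries.
Rows 1 and 2 agree on PartNo; apply PartNo→Cost and equate their Cost entries.
Rows 1 and 3 agree on PartNo; apply PartNo→Cost and equate their Cost entries.
Rows 1 and 4 agree on Color; apply Color→SCity, PartNo and equate their SCity, PartNo entries.
Rows 1 and 4 agree on PartNo; apply PartNo→Cost and equate their Cost entries.
Row 1 is now all distinguished symbols — the join is lossless.

Yes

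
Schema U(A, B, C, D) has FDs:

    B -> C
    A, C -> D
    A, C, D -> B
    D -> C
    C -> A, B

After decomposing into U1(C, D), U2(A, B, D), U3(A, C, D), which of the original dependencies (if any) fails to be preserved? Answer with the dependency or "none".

none

B → C: restricted closure across fragments reaches C.
A, C → D lies within U3.
A, C, D → B: restricted closure across fragments reaches B.
D → C lies within U1.
C → A, B: restricted closure across fragments reaches A, B.
Every dependency is enforceable on the fragments, so the decomposition is dependency-preserving.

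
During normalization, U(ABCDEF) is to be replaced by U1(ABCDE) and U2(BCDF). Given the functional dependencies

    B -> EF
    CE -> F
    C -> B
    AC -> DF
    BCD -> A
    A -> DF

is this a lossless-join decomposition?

Yes

Common attributes: U1 ∩ U2 = {BCD}.
Closure of {BCD}: B → EF applies, adding EF; BCD → A applies, adding A. So (BCD)⁺ = {ABCDEF}.
This closure contains every attribute of U1, so U1 ∩ U2 → U1. The join is lossless.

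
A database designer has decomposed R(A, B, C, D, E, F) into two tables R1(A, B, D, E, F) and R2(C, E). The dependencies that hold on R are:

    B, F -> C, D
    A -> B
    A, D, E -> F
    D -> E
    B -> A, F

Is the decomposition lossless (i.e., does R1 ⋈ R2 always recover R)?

Common attributes: R1 ∩ R2 = {E}.
No dependency enlarges {E}, so (E)⁺ = {E}.
The closure contains neither all of R1 = {A, B, D, E, F} nor all of R2 = {C, E}, so the common attributes are not a superkey of either fragment. The join is lossy.

No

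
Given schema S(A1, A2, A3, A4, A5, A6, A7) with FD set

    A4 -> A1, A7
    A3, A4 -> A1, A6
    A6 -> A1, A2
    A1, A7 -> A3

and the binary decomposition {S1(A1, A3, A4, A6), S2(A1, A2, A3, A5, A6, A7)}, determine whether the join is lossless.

Common attributes: S1 ∩ S2 = {A1, A3, A6}.
Closure of {A1, A3, A6}: A6 → A1, A2 applies, adding A2. So (A1, A3, A6)⁺ = {A1, A2, A3, A6}.
The closure contains neither all of S1 = {A1, A3, A4, A6} nor all of S2 = {A1, A2, A3, A5, A6, A7}, so the common attributes are not a superkey of either fragment. The join is lossy.

No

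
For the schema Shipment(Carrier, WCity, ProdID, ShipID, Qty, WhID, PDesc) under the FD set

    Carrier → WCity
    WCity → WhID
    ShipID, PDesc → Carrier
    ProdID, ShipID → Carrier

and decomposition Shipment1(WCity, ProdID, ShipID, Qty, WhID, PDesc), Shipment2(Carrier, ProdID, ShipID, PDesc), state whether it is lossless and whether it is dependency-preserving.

lossless but not dependency-preserving

Lossless test: (ProdID, ShipID, PDesc)⁺ = {Carrier, WCity, ProdID, ShipID, WhID, PDesc}, which contains all of one fragment — lossless.
Dependency preservation: the restricted closure of {Carrier} across the fragments never reaches {WCity}, so Carrier → WCity cannot be enforced without a join — not preserved.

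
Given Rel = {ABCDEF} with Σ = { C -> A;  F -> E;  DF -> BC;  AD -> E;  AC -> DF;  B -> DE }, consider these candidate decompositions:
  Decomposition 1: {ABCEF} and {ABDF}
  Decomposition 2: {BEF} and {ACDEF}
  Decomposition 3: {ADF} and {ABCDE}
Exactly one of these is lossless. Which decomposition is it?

Decomposition 1: common = {ABF}, closure = {ABCDEF} → lossless.
Decomposition 2: common = {EF}, closure = {EF} → lossy.
Decomposition 3: common = {AD}, closure = {ADE} → lossy.

Decomposition 1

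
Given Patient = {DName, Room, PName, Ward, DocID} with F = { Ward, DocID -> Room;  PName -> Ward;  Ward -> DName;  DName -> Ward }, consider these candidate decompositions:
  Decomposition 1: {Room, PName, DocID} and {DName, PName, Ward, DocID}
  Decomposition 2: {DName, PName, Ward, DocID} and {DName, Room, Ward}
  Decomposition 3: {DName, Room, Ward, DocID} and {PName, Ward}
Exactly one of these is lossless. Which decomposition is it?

Decomposition 1

Decomposition 1: common = {PName, DocID}, closure = {DName, Room, PName, Ward, DocID} → lossless.
Decomposition 2: common = {DName, Ward}, closure = {DName, Ward} → lossy.
Decomposition 3: common = {Ward}, closure = {DName, Ward} → lossy.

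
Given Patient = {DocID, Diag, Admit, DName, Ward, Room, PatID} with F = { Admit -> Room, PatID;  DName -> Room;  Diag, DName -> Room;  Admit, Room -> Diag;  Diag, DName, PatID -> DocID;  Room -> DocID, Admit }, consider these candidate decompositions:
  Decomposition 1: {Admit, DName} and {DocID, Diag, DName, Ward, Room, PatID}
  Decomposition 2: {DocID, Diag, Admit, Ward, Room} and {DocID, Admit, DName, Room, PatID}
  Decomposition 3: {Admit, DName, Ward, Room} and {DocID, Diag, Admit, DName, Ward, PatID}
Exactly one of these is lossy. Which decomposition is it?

Decomposition 1: common = {DName}, closure = {DocID, Diag, Admit, DName, Room, PatID} → lossless.
Decomposition 2: common = {DocID, Admit, Room}, closure = {DocID, Diag, Admit, Room, PatID} → lossy.
Decomposition 3: common = {Admit, DName, Ward}, closure = {DocID, Diag, Admit, DName, Ward, Room, PatID} → lossless.

Decomposition 2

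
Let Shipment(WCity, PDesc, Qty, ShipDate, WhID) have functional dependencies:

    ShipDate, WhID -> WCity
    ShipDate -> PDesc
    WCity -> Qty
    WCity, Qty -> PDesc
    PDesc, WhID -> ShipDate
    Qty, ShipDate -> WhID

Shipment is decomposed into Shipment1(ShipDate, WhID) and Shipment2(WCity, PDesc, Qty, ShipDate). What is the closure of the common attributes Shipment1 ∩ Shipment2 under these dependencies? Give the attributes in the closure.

Shipment1 ∩ Shipment2 = {ShipDate}.
ShipDate → PDesc applies, adding PDesc
Closure: {PDesc, ShipDate}.

PDesc, ShipDate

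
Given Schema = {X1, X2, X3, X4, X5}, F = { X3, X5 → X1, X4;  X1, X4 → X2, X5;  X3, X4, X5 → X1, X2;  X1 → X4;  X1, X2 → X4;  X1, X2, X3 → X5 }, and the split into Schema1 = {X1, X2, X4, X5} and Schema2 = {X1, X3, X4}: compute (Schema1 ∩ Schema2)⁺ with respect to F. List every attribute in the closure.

X1, X2, X4, X5

Schema1 ∩ Schema2 = {X1, X4}.
X1, X4 → X2, X5 applies, adding X2, X5
Closure: {X1, X2, X4, X5}.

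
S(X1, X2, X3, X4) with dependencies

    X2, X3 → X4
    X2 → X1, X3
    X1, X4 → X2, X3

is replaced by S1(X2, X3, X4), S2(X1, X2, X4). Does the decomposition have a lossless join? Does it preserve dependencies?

Lossless test: (X2, X4)⁺ = {X1, X2, X3, X4}, which contains all of one fragment — lossless.
Dependency preservation: X2 → X1, X3; X1, X4 → X2, X3 are not contained in any single fragment, but the restricted closure of each left-hand side across the fragments still reaches the right-hand side; the remaining FDs each lie inside some fragment. All dependencies are preserved.

lossless and dependency-preserving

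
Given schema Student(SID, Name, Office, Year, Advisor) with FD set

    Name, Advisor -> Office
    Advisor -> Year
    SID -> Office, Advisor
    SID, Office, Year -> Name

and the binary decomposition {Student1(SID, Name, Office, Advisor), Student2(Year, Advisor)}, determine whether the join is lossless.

Yes

Common attributes: Student1 ∩ Student2 = {Advisor}.
Closure of {Advisor}: Advisor → Year applies, adding Year. So (Advisor)⁺ = {Year, Advisor}.
This closure contains every attribute of Student2, so Student1 ∩ Student2 → Student2. The join is lossless.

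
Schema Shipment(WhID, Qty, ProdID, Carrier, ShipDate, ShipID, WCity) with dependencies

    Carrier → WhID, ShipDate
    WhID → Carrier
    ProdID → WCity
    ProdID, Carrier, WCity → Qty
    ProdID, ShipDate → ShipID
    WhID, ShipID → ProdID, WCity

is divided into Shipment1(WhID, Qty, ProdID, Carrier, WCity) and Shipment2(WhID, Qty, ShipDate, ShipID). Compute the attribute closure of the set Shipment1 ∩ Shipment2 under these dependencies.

WhID, Qty, Carrier, ShipDate

Shipment1 ∩ Shipment2 = {WhID, Qty}.
WhID → Carrier applies, adding Carrier
Carrier → WhID, ShipDate applies, adding ShipDate
Closure: {WhID, Qty, Carrier, ShipDate}.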